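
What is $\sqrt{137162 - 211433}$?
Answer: $i \sqrt{74271} \approx 272.53 i$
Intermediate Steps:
$\sqrt{137162 - 211433} = \sqrt{-74271} = i \sqrt{74271}$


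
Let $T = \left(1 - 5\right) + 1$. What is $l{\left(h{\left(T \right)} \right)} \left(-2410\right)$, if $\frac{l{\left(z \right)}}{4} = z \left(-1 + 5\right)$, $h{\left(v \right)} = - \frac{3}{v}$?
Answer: $-38560$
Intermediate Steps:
$T = -3$ ($T = -4 + 1 = -3$)
$l{\left(z \right)} = 16 z$ ($l{\left(z \right)} = 4 z \left(-1 + 5\right) = 4 z 4 = 4 \cdot 4 z = 16 z$)
$l{\left(h{\left(T \right)} \right)} \left(-2410\right) = 16 \left(- \frac{3}{-3}\right) \left(-2410\right) = 16 \left(\left(-3\right) \left(- \frac{1}{3}\right)\right) \left(-2410\right) = 16 \cdot 1 \left(-2410\right) = 16 \left(-2410\right) = -38560$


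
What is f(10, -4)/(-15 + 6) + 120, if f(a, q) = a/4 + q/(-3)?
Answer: 6457/54 ≈ 119.57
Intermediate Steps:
f(a, q) = -q/3 + a/4 (f(a, q) = a*(¼) + q*(-⅓) = a/4 - q/3 = -q/3 + a/4)
f(10, -4)/(-15 + 6) + 120 = (-⅓*(-4) + (¼)*10)/(-15 + 6) + 120 = (4/3 + 5/2)/(-9) + 120 = -⅑*23/6 + 120 = -23/54 + 120 = 6457/54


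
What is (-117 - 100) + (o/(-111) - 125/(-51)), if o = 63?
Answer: -405925/1887 ≈ -215.12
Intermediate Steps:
(-117 - 100) + (o/(-111) - 125/(-51)) = (-117 - 100) + (63/(-111) - 125/(-51)) = -217 + (63*(-1/111) - 125*(-1/51)) = -217 + (-21/37 + 125/51) = -217 + 3554/1887 = -405925/1887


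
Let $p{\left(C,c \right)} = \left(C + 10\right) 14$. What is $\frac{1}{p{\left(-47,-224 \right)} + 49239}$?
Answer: $\frac{1}{48721} \approx 2.0525 \cdot 10^{-5}$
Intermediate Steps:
$p{\left(C,c \right)} = 140 + 14 C$ ($p{\left(C,c \right)} = \left(10 + C\right) 14 = 140 + 14 C$)
$\frac{1}{p{\left(-47,-224 \right)} + 49239} = \frac{1}{\left(140 + 14 \left(-47\right)\right) + 49239} = \frac{1}{\left(140 - 658\right) + 49239} = \frac{1}{-518 + 49239} = \frac{1}{48721}$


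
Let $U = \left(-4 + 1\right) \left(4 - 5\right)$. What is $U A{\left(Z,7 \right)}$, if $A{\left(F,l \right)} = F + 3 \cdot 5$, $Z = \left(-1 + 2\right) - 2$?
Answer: $42$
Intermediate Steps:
$Z = -1$ ($Z = 1 - 2 = -1$)
$U = 3$ ($U = \left(-3\right) \left(-1\right) = 3$)
$A{\left(F,l \right)} = 15 + F$ ($A{\left(F,l \right)} = F + 15 = 15 + F$)
$U A{\left(Z,7 \right)} = 3 \left(15 - 1\right) = 3 \cdot 14 = 42$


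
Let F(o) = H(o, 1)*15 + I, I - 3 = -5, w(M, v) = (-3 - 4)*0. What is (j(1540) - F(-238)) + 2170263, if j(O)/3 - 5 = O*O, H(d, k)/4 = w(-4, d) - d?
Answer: 9270800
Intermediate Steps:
w(M, v) = 0 (w(M, v) = -7*0 = 0)
H(d, k) = -4*d (H(d, k) = 4*(0 - d) = 4*(-d) = -4*d)
I = -2 (I = 3 - 5 = -2)
j(O) = 15 + 3*O² (j(O) = 15 + 3*(O*O) = 15 + 3*O²)
F(o) = -2 - 60*o (F(o) = -4*o*15 - 2 = -60*o - 2 = -2 - 60*o)
(j(1540) - F(-238)) + 2170263 = ((15 + 3*1540²) - (-2 - 60*(-238))) + 2170263 = ((15 + 3*2371600) - (-2 + 14280)) + 2170263 = ((15 + 7114800) - 1*14278) + 2170263 = (7114815 - 14278) + 2170263 = 7100537 + 2170263 = 9270800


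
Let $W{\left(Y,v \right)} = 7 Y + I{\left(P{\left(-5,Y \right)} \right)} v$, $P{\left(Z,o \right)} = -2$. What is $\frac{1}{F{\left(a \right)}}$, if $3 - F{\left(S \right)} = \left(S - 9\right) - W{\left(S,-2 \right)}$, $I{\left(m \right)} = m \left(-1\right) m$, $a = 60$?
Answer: $\frac{1}{380} \approx 0.0026316$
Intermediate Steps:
$I{\left(m \right)} = - m^{2}$ ($I{\left(m \right)} = - m m = - m^{2}$)
$W{\left(Y,v \right)} = - 4 v + 7 Y$ ($W{\left(Y,v \right)} = 7 Y + - \left(-2\right)^{2} v = 7 Y + \left(-1\right) 4 v = 7 Y - 4 v = - 4 v + 7 Y$)
$F{\left(S \right)} = 20 + 6 S$ ($F{\left(S \right)} = 3 - \left(\left(S - 9\right) - \left(\left(-4\right) \left(-2\right) + 7 S\right)\right) = 3 - \left(\left(-9 + S\right) - \left(8 + 7 S\right)\right) = 3 - \left(-17 - 6 S\right) = 3 + \left(17 + 6 S\right) = 20 + 6 S$)
$\frac{1}{F{\left(a \right)}} = \frac{1}{20 + 6 \cdot 60} = \frac{1}{20 + 360} = \frac{1}{380}$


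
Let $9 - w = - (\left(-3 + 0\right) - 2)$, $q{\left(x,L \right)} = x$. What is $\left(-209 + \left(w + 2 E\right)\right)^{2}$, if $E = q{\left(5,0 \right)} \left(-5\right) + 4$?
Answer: $61009$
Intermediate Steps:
$E = -21$ ($E = 5 \left(-5\right) + 4 = -25 + 4 = -21$)
$w = 4$ ($w = 9 - - (\left(-3 + 0\right) - 2) = 9 - - (-3 - 2) = 9 - \left(-1\right) \left(-5\right) = 9 - 5 = 4$)
$\left(-209 + \left(w + 2 E\right)\right)^{2} = \left(-209 + \left(4 + 2 \left(-21\right)\right)\right)^{2} = \left(-209 + \left(4 - 42\right)\right)^{2} = \left(-209 - 38\right)^{2} = \left(-247\right)^{2} = 61009$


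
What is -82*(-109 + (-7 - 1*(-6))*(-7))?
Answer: 8364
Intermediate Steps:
-82*(-109 + (-7 - 1*(-6))*(-7)) = -82*(-109 + (-7 + 6)*(-7)) = -82*(-109 - 1*(-7)) = -82*(-109 + 7) = -82*(-102) = 8364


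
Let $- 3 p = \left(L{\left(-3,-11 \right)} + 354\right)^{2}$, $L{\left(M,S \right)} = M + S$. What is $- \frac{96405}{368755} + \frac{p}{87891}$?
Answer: $- \frac{13609494713}{19446147423} \approx -0.69986$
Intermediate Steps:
$p = - \frac{115600}{3}$ ($p = - \frac{\left(\left(-3 - 11\right) + 354\right)^{2}}{3} = - \frac{\left(-14 + 354\right)^{2}}{3} = - \frac{340^{2}}{3} = \left(- \frac{1}{3}\right) 115600 = - \frac{115600}{3} \approx -38533.0$)
$- \frac{96405}{368755} + \frac{p}{87891} = - \frac{96405}{368755} - \frac{115600}{3 \cdot 87891} = \left(-96405\right) \frac{1}{368755} - \frac{115600}{263673} = - \frac{19281}{73751} - \frac{115600}{263673} = - \frac{13609494713}{19446147423}$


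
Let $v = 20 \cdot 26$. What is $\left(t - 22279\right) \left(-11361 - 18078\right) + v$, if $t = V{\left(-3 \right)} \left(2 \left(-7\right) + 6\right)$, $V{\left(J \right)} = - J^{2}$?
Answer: $653752393$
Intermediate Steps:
$v = 520$
$t = 72$ ($t = - \left(-3\right)^{2} \left(2 \left(-7\right) + 6\right) = \left(-1\right) 9 \left(-14 + 6\right) = \left(-9\right) \left(-8\right) = 72$)
$\left(t - 22279\right) \left(-11361 - 18078\right) + v = \left(72 - 22279\right) \left(-11361 - 18078\right) + 520 = \left(-22207\right) \left(-29439\right) + 520 = 653751873 + 520 = 653752393$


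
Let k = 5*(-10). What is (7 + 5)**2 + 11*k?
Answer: -406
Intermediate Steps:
k = -50
(7 + 5)**2 + 11*k = (7 + 5)**2 + 11*(-50) = 12**2 - 550 = 144 - 550 = -406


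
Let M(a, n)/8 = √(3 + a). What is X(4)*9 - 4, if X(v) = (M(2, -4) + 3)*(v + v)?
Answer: 212 + 576*√5 ≈ 1500.0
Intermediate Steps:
M(a, n) = 8*√(3 + a)
X(v) = 2*v*(3 + 8*√5) (X(v) = (8*√(3 + 2) + 3)*(v + v) = (8*√5 + 3)*(2*v) = (3 + 8*√5)*(2*v) = 2*v*(3 + 8*√5))
X(4)*9 - 4 = (2*4*(3 + 8*√5))*9 - 4 = (24 + 64*√5)*9 - 4 = (216 + 576*√5) - 4 = 212 + 576*√5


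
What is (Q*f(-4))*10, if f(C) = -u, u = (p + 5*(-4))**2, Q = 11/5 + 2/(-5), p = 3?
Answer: -5202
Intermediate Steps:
Q = 9/5 (Q = 11*(1/5) + 2*(-1/5) = 11/5 - 2/5 = 9/5 ≈ 1.8000)
u = 289 (u = (3 + 5*(-4))**2 = (3 - 20)**2 = (-17)**2 = 289)
f(C) = -289 (f(C) = -1*289 = -289)
(Q*f(-4))*10 = ((9/5)*(-289))*10 = -2601/5*10 = -5202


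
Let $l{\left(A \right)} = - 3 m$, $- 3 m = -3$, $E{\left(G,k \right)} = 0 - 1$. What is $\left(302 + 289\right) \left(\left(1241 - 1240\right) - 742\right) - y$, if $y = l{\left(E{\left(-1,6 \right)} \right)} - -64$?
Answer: $-437992$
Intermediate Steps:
$E{\left(G,k \right)} = -1$ ($E{\left(G,k \right)} = 0 - 1 = -1$)
$m = 1$ ($m = \left(- \frac{1}{3}\right) \left(-3\right) = 1$)
$l{\left(A \right)} = -3$ ($l{\left(A \right)} = \left(-3\right) 1 = -3$)
$y = 61$ ($y = -3 - -64 = -3 + 64 = 61$)
$\left(302 + 289\right) \left(\left(1241 - 1240\right) - 742\right) - y = \left(302 + 289\right) \left(\left(1241 - 1240\right) - 742\right) - 61 = 591 \left(\left(1241 - 1240\right) - 742\right) - 61 = 591 \left(1 - 742\right) - 61 = 591 \left(-741\right) - 61 = -437931 - 61 = -437992$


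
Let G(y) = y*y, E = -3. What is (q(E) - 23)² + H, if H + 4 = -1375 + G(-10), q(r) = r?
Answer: -603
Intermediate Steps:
G(y) = y²
H = -1279 (H = -4 + (-1375 + (-10)²) = -4 + (-1375 + 100) = -4 - 1275 = -1279)
(q(E) - 23)² + H = (-3 - 23)² - 1279 = (-26)² - 1279 = 676 - 1279 = -603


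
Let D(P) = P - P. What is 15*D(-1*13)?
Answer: 0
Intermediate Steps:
D(P) = 0
15*D(-1*13) = 15*0 = 0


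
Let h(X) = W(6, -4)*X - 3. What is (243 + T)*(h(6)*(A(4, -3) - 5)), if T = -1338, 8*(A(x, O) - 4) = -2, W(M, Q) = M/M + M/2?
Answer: 114975/4 ≈ 28744.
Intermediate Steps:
W(M, Q) = 1 + M/2 (W(M, Q) = 1 + M*(½) = 1 + M/2)
h(X) = -3 + 4*X (h(X) = (1 + (½)*6)*X - 3 = (1 + 3)*X - 3 = 4*X - 3 = -3 + 4*X)
A(x, O) = 15/4 (A(x, O) = 4 + (⅛)*(-2) = 4 - ¼ = 15/4)
(243 + T)*(h(6)*(A(4, -3) - 5)) = (243 - 1338)*((-3 + 4*6)*(15/4 - 5)) = -1095*(-3 + 24)*(-5)/4 = -22995*(-5)/4 = -1095*(-105/4) = 114975/4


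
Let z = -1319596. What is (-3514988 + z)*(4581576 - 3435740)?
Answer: -5539640392224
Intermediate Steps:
(-3514988 + z)*(4581576 - 3435740) = (-3514988 - 1319596)*(4581576 - 3435740) = -4834584*1145836 = -5539640392224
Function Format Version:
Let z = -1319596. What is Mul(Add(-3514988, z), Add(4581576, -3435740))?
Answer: -5539640392224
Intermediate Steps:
Mul(Add(-3514988, z), Add(4581576, -3435740)) = Mul(Add(-3514988, -1319596), Add(4581576, -3435740)) = Mul(-4834584, 1145836) = -5539640392224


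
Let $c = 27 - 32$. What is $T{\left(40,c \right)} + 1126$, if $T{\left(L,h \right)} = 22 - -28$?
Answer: $1176$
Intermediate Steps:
$c = -5$
$T{\left(L,h \right)} = 50$ ($T{\left(L,h \right)} = 22 + 28 = 50$)
$T{\left(40,c \right)} + 1126 = 50 + 1126 = 1176$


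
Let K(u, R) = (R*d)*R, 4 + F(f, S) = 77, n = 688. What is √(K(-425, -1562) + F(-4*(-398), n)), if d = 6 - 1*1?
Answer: 3*√1355477 ≈ 3492.8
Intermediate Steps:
F(f, S) = 73 (F(f, S) = -4 + 77 = 73)
d = 5 (d = 6 - 1 = 5)
K(u, R) = 5*R² (K(u, R) = (R*5)*R = (5*R)*R = 5*R²)
√(K(-425, -1562) + F(-4*(-398), n)) = √(5*(-1562)² + 73) = √(5*2439844 + 73) = √(12199220 + 73) = √12199293 = 3*√1355477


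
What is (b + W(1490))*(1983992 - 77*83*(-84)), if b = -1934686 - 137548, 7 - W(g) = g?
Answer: -5227500467412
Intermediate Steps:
W(g) = 7 - g
b = -2072234
(b + W(1490))*(1983992 - 77*83*(-84)) = (-2072234 + (7 - 1*1490))*(1983992 - 77*83*(-84)) = (-2072234 + (7 - 1490))*(1983992 - 6391*(-84)) = (-2072234 - 1483)*(1983992 + 536844) = -2073717*2520836 = -5227500467412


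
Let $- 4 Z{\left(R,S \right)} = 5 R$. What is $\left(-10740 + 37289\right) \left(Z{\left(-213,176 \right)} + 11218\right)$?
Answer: $\frac{1219581413}{4} \approx 3.049 \cdot 10^{8}$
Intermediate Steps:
$Z{\left(R,S \right)} = - \frac{5 R}{4}$
$\left(-10740 + 37289\right) \left(Z{\left(-213,176 \right)} + 11218\right) = \left(-10740 + 37289\right) \left(\left(- \frac{5}{4}\right) \left(-213\right) + 11218\right) = 26549 \left(\frac{1065}{4} + 11218\right) = 26549 \cdot \frac{45937}{4} = \frac{1219581413}{4}$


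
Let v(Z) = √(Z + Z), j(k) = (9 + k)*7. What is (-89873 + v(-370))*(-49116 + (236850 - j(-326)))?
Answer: -17071645969 + 379906*I*√185 ≈ -1.7072e+10 + 5.1673e+6*I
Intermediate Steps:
j(k) = 63 + 7*k
v(Z) = √2*√Z (v(Z) = √(2*Z) = √2*√Z)
(-89873 + v(-370))*(-49116 + (236850 - j(-326))) = (-89873 + √2*√(-370))*(-49116 + (236850 - (63 + 7*(-326)))) = (-89873 + √2*(I*√370))*(-49116 + (236850 - (63 - 2282))) = (-89873 + 2*I*√185)*(-49116 + (236850 - 1*(-2219))) = (-89873 + 2*I*√185)*(-49116 + (236850 + 2219)) = (-89873 + 2*I*√185)*(-49116 + 239069) = (-89873 + 2*I*√185)*189953 = -17071645969 + 379906*I*√185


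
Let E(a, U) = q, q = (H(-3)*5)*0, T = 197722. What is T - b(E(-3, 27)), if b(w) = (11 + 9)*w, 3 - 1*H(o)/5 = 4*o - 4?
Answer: 197722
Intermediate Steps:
H(o) = 35 - 20*o (H(o) = 15 - 5*(4*o - 4) = 15 - 5*(-4 + 4*o) = 15 + (20 - 20*o) = 35 - 20*o)
q = 0 (q = ((35 - 20*(-3))*5)*0 = ((35 + 60)*5)*0 = (95*5)*0 = 475*0 = 0)
E(a, U) = 0
b(w) = 20*w
T - b(E(-3, 27)) = 197722 - 20*0 = 197722 - 1*0 = 197722 + 0 = 197722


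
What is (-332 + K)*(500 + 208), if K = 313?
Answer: -13452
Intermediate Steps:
(-332 + K)*(500 + 208) = (-332 + 313)*(500 + 208) = -19*708 = -13452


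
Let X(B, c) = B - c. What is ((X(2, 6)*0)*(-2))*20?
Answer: 0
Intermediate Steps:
((X(2, 6)*0)*(-2))*20 = (((2 - 1*6)*0)*(-2))*20 = (((2 - 6)*0)*(-2))*20 = (-4*0*(-2))*20 = (0*(-2))*20 = 0*20 = 0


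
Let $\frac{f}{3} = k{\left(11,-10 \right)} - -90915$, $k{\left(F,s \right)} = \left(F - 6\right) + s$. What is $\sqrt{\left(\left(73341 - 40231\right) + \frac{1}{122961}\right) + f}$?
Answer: $\frac{\sqrt{4624119596345601}}{122961} \approx 553.03$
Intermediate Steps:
$k{\left(F,s \right)} = -6 + F + s$ ($k{\left(F,s \right)} = \left(-6 + F\right) + s = -6 + F + s$)
$f = 272730$ ($f = 3 \left(\left(-6 + 11 - 10\right) - -90915\right) = 3 \left(-5 + 90915\right) = 3 \cdot 90910 = 272730$)
$\sqrt{\left(\left(73341 - 40231\right) + \frac{1}{122961}\right) + f} = \sqrt{\left(\left(73341 - 40231\right) + \frac{1}{122961}\right) + 272730} = \sqrt{\left(33110 + \frac{1}{122961}\right) + 272730} = \sqrt{\frac{4071238711}{122961} + 272730} = \sqrt{\frac{37606392241}{122961}} = \frac{\sqrt{4624119596345601}}{122961}$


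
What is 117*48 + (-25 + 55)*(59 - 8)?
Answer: 7146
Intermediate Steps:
117*48 + (-25 + 55)*(59 - 8) = 5616 + 30*51 = 5616 + 1530 = 7146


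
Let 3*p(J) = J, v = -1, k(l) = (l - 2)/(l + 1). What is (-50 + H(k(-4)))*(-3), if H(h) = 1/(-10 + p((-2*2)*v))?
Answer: 3909/26 ≈ 150.35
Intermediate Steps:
k(l) = (-2 + l)/(1 + l)
p(J) = J/3
H(h) = -3/26 (H(h) = 1/(-10 + (-2*2*(-1))/3) = 1/(-10 + (-4*(-1))/3) = 1/(-10 + (⅓)*4) = 1/(-10 + 4/3) = 1/(-26/3) = -3/26)
(-50 + H(k(-4)))*(-3) = (-50 - 3/26)*(-3) = -1303/26*(-3) = 3909/26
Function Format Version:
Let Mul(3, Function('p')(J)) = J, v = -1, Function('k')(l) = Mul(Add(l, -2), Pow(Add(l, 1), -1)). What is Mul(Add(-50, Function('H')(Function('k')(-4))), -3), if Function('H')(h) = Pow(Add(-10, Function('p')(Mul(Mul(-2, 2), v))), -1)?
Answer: Rational(3909, 26) ≈ 150.35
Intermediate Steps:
Function('k')(l) = Mul(Pow(Add(1, l), -1), Add(-2, l)) (Function('k')(l) = Mul(Add(-2, l), Pow(Add(1, l), -1)) = Mul(Pow(Add(1, l), -1), Add(-2, l)))
Function('p')(J) = Mul(Rational(1, 3), J)
Function('H')(h) = Rational(-3, 26) (Function('H')(h) = Pow(Add(-10, Mul(Rational(1, 3), Mul(Mul(-2, 2), -1))), -1) = Pow(Add(-10, Mul(Rational(1, 3), Mul(-4, -1))), -1) = Pow(Add(-10, Mul(Rational(1, 3), 4)), -1) = Pow(Add(-10, Rational(4, 3)), -1) = Pow(Rational(-26, 3), -1) = Rational(-3, 26))
Mul(Add(-50, Function('H')(Function('k')(-4))), -3) = Mul(Add(-50, Rational(-3, 26)), -3) = Mul(Rational(-1303, 26), -3) = Rational(3909, 26)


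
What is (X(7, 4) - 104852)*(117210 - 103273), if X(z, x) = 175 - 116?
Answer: -1460500041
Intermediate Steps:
X(z, x) = 59
(X(7, 4) - 104852)*(117210 - 103273) = (59 - 104852)*(117210 - 103273) = -104793*13937 = -1460500041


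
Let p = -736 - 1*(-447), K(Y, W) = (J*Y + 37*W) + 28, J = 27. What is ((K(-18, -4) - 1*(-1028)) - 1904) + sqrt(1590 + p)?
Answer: -1482 + sqrt(1301) ≈ -1445.9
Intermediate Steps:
K(Y, W) = 28 + 27*Y + 37*W (K(Y, W) = (27*Y + 37*W) + 28 = 28 + 27*Y + 37*W)
p = -289 (p = -736 + 447 = -289)
((K(-18, -4) - 1*(-1028)) - 1904) + sqrt(1590 + p) = (((28 + 27*(-18) + 37*(-4)) - 1*(-1028)) - 1904) + sqrt(1590 - 289) = (((28 - 486 - 148) + 1028) - 1904) + sqrt(1301) = ((-606 + 1028) - 1904) + sqrt(1301) = (422 - 1904) + sqrt(1301) = -1482 + sqrt(1301)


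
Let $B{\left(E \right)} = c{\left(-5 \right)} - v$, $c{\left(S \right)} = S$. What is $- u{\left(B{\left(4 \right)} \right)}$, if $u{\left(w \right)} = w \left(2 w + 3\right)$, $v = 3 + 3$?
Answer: $-209$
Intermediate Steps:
$v = 6$
$B{\left(E \right)} = -11$ ($B{\left(E \right)} = -5 - 6 = -11$)
$u{\left(w \right)} = w \left(3 + 2 w\right)$
$- u{\left(B{\left(4 \right)} \right)} = - \left(-11\right) \left(3 + 2 \left(-11\right)\right) = - \left(-11\right) \left(3 - 22\right) = - \left(-11\right) \left(-19\right) = \left(-1\right) 209 = -209$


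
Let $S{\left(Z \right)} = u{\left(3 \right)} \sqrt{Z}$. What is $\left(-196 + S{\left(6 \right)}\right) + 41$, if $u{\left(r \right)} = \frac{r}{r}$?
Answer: $-155 + \sqrt{6} \approx -152.55$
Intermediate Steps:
$u{\left(r \right)} = 1$
$S{\left(Z \right)} = \sqrt{Z}$ ($S{\left(Z \right)} = 1 \sqrt{Z} = \sqrt{Z}$)
$\left(-196 + S{\left(6 \right)}\right) + 41 = \left(-196 + \sqrt{6}\right) + 41 = -155 + \sqrt{6}$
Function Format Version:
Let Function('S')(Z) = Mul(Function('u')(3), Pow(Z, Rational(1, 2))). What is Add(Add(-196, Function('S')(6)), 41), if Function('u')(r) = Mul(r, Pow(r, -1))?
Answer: Add(-155, Pow(6, Rational(1, 2))) ≈ -152.55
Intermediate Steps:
Function('u')(r) = 1
Function('S')(Z) = Pow(Z, Rational(1, 2)) (Function('S')(Z) = Mul(1, Pow(Z, Rational(1, 2))) = Pow(Z, Rational(1, 2)))
Add(Add(-196, Function('S')(6)), 41) = Add(Add(-196, Pow(6, Rational(1, 2))), 41) = Add(-155, Pow(6, Rational(1, 2)))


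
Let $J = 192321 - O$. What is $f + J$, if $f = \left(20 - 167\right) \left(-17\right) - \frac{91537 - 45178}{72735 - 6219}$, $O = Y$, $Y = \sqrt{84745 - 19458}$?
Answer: $\frac{4319533587}{22172} - \sqrt{65287} \approx 1.9456 \cdot 10^{5}$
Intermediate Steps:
$Y = \sqrt{65287} \approx 255.51$
$O = \sqrt{65287} \approx 255.51$
$J = 192321 - \sqrt{65287} \approx 1.9207 \cdot 10^{5}$
$f = \frac{55392375}{22172}$ ($f = \left(-147\right) \left(-17\right) - \frac{46359}{66516} = 2499 - 46359 \cdot \frac{1}{66516} = 2499 - \frac{15453}{22172} = \frac{55392375}{22172} \approx 2498.3$)
$f + J = \frac{55392375}{22172} + \left(192321 - \sqrt{65287}\right) = \frac{4319533587}{22172} - \sqrt{65287}$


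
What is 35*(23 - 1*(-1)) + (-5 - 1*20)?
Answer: 815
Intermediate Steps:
35*(23 - 1*(-1)) + (-5 - 1*20) = 35*(23 + 1) + (-5 - 20) = 35*24 - 25 = 840 - 25 = 815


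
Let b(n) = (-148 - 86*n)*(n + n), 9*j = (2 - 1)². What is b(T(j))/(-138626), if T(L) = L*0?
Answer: 0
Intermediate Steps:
j = ⅑ (j = (2 - 1)²/9 = (⅑)*1² = (⅑)*1 = ⅑ ≈ 0.11111)
T(L) = 0
b(n) = 2*n*(-148 - 86*n) (b(n) = (-148 - 86*n)*(2*n) = 2*n*(-148 - 86*n))
b(T(j))/(-138626) = -4*0*(74 + 43*0)/(-138626) = -4*0*(74 + 0)*(-1/138626) = -4*0*74*(-1/138626) = 0*(-1/138626) = 0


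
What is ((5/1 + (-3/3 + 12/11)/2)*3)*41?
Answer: 13653/22 ≈ 620.59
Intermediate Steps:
((5/1 + (-3/3 + 12/11)/2)*3)*41 = ((5*1 + (-3*1/3 + 12*(1/11))*(1/2))*3)*41 = ((5 + (-1 + 12/11)*(1/2))*3)*41 = ((5 + (1/11)*(1/2))*3)*41 = ((5 + 1/22)*3)*41 = ((111/22)*3)*41 = (333/22)*41 = 13653/22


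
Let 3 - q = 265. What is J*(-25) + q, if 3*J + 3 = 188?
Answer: -5411/3 ≈ -1803.7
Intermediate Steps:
q = -262 (q = 3 - 1*265 = 3 - 265 = -262)
J = 185/3 (J = -1 + (⅓)*188 = -1 + 188/3 = 185/3 ≈ 61.667)
J*(-25) + q = (185/3)*(-25) - 262 = -4625/3 - 262 = -5411/3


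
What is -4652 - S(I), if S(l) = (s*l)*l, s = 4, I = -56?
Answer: -17196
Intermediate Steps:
S(l) = 4*l² (S(l) = (4*l)*l = 4*l²)
-4652 - S(I) = -4652 - 4*(-56)² = -4652 - 4*3136 = -4652 - 1*12544 = -4652 - 12544 = -17196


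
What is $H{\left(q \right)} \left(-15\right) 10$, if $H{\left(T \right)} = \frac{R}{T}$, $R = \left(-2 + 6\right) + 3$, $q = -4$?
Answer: $\frac{525}{2} \approx 262.5$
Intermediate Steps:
$R = 7$ ($R = 4 + 3 = 7$)
$H{\left(T \right)} = \frac{7}{T}$
$H{\left(q \right)} \left(-15\right) 10 = \frac{7}{-4} \left(-15\right) 10 = 7 \left(- \frac{1}{4}\right) \left(-15\right) 10 = \left(- \frac{7}{4}\right) \left(-15\right) 10 = \frac{105}{4} \cdot 10 = \frac{525}{2}$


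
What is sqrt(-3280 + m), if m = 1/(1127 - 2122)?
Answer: I*sqrt(3247282995)/995 ≈ 57.271*I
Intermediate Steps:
m = -1/995 (m = 1/(-995) = -1/995 ≈ -0.0010050)
sqrt(-3280 + m) = sqrt(-3280 - 1/995) = sqrt(-3263601/995) = I*sqrt(3247282995)/995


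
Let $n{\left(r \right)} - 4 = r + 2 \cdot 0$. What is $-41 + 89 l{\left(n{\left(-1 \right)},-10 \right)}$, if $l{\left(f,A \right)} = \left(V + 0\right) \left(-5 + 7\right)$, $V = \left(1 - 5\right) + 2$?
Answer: $-397$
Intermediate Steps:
$V = -2$ ($V = -4 + 2 = -2$)
$n{\left(r \right)} = 4 + r$ ($n{\left(r \right)} = 4 + \left(r + 2 \cdot 0\right) = 4 + \left(r + 0\right) = 4 + r$)
$l{\left(f,A \right)} = -4$ ($l{\left(f,A \right)} = \left(-2 + 0\right) \left(-5 + 7\right) = \left(-2\right) 2 = -4$)
$-41 + 89 l{\left(n{\left(-1 \right)},-10 \right)} = -41 + 89 \left(-4\right) = -41 - 356 = -397$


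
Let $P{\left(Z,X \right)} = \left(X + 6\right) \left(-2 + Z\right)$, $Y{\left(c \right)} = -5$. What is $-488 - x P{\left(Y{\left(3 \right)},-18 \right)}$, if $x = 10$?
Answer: $-1328$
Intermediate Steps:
$P{\left(Z,X \right)} = \left(-2 + Z\right) \left(6 + X\right)$ ($P{\left(Z,X \right)} = \left(6 + X\right) \left(-2 + Z\right) = \left(-2 + Z\right) \left(6 + X\right)$)
$-488 - x P{\left(Y{\left(3 \right)},-18 \right)} = -488 - 10 \left(-12 - -36 + 6 \left(-5\right) - -90\right) = -488 - 10 \left(-12 + 36 - 30 + 90\right) = -488 - 10 \cdot 84 = -488 - 840 = -1328$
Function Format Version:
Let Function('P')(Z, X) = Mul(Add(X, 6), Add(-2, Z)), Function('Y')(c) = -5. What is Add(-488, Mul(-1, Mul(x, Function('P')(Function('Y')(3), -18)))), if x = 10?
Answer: -1328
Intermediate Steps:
Function('P')(Z, X) = Mul(Add(-2, Z), Add(6, X)) (Function('P')(Z, X) = Mul(Add(6, X), Add(-2, Z)) = Mul(Add(-2, Z), Add(6, X)))
Add(-488, Mul(-1, Mul(x, Function('P')(Function('Y')(3), -18)))) = Add(-488, Mul(-1, Mul(10, Add(-12, Mul(-2, -18), Mul(6, -5), Mul(-18, -5))))) = Add(-488, Mul(-1, Mul(10, Add(-12, 36, -30, 90)))) = Add(-488, Mul(-1, Mul(10, 84))) = Add(-488, Mul(-1, 840)) = Add(-488, -840) = -1328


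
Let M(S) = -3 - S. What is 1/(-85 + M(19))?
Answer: -1/107 ≈ -0.0093458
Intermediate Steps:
1/(-85 + M(19)) = 1/(-85 + (-3 - 1*19)) = 1/(-85 + (-3 - 19)) = 1/(-85 - 22) = 1/(-107) = -1/107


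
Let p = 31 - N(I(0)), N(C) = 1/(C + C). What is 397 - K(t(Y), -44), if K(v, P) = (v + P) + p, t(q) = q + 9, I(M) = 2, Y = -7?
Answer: 1633/4 ≈ 408.25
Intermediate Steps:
N(C) = 1/(2*C)
t(q) = 9 + q
p = 123/4 (p = 31 - 1/(2*2) = 31 - 1*¼ = 31 - ¼ = 123/4 ≈ 30.750)
K(v, P) = 123/4 + P + v (K(v, P) = (v + P) + 123/4 = (P + v) + 123/4 = 123/4 + P + v)
397 - K(t(Y), -44) = 397 - (123/4 - 44 + (9 - 7)) = 397 - (123/4 - 44 + 2) = 397 - 1*(-45/4) = 397 + 45/4 = 1633/4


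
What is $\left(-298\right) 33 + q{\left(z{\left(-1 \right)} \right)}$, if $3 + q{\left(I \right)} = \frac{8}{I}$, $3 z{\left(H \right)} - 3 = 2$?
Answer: $- \frac{49161}{5} \approx -9832.2$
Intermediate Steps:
$z{\left(H \right)} = \frac{5}{3}$ ($z{\left(H \right)} = 1 + \frac{1}{3} \cdot 2 = 1 + \frac{2}{3} = \frac{5}{3}$)
$q{\left(I \right)} = -3 + \frac{8}{I}$
$\left(-298\right) 33 + q{\left(z{\left(-1 \right)} \right)} = \left(-298\right) 33 - \left(3 - \frac{8}{\frac{5}{3}}\right) = -9834 + \left(-3 + 8 \cdot \frac{3}{5}\right) = -9834 + \left(-3 + \frac{24}{5}\right) = -9834 + \frac{9}{5} = - \frac{49161}{5}$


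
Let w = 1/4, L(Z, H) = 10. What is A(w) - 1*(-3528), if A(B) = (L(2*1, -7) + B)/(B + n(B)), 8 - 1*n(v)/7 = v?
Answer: 769145/218 ≈ 3528.2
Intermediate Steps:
n(v) = 56 - 7*v
w = ¼ ≈ 0.25000
A(B) = (10 + B)/(56 - 6*B) (A(B) = (10 + B)/(B + (56 - 7*B)) = (10 + B)/(56 - 6*B))
A(w) - 1*(-3528) = (-10 - 1*¼)/(2*(-28 + 3*(¼))) - 1*(-3528) = (-10 - ¼)/(2*(-28 + ¾)) + 3528 = (½)*(-41/4)/(-109/4) + 3528 = (½)*(-4/109)*(-41/4) + 3528 = 41/218 + 3528 = 769145/218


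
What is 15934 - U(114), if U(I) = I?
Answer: 15820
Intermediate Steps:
15934 - U(114) = 15934 - 1*114 = 15934 - 114 = 15820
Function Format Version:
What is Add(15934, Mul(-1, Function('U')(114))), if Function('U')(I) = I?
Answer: 15820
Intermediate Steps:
Add(15934, Mul(-1, Function('U')(114))) = Add(15934, Mul(-1, 114)) = Add(15934, -114) = 15820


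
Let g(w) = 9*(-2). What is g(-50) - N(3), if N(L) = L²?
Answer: -27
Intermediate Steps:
g(w) = -18
g(-50) - N(3) = -18 - 1*3² = -18 - 1*9 = -18 - 9 = -27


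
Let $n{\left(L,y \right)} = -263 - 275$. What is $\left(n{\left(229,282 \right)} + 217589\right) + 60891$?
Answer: $277942$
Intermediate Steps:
$n{\left(L,y \right)} = -538$
$\left(n{\left(229,282 \right)} + 217589\right) + 60891 = \left(-538 + 217589\right) + 60891 = 217051 + 60891 = 277942$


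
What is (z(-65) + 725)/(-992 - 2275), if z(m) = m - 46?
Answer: -614/3267 ≈ -0.18794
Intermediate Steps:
z(m) = -46 + m
(z(-65) + 725)/(-992 - 2275) = ((-46 - 65) + 725)/(-992 - 2275) = (-111 + 725)/(-3267) = 614*(-1/3267) = -614/3267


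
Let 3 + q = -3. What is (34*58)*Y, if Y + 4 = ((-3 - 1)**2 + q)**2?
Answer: 189312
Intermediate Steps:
q = -6 (q = -3 - 3 = -6)
Y = 96 (Y = -4 + ((-3 - 1)**2 - 6)**2 = -4 + ((-4)**2 - 6)**2 = -4 + (16 - 6)**2 = -4 + 10**2 = -4 + 100 = 96)
(34*58)*Y = (34*58)*96 = 1972*96 = 189312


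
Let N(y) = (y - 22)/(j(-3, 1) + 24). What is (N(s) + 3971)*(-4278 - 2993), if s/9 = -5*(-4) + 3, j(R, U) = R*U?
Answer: -607681096/21 ≈ -2.8937e+7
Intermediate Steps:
s = 207 (s = 9*(-5*(-4) + 3) = 9*(20 + 3) = 9*23 = 207)
N(y) = -22/21 + y/21 (N(y) = (y - 22)/(-3*1 + 24) = (-22 + y)/(-3 + 24) = (-22 + y)/21 = (-22 + y)*(1/21) = -22/21 + y/21)
(N(s) + 3971)*(-4278 - 2993) = ((-22/21 + (1/21)*207) + 3971)*(-4278 - 2993) = ((-22/21 + 69/7) + 3971)*(-7271) = (185/21 + 3971)*(-7271) = (83576/21)*(-7271) = -607681096/21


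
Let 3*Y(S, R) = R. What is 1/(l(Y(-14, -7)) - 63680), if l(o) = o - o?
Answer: -1/63680 ≈ -1.5704e-5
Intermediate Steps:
Y(S, R) = R/3
l(o) = 0
1/(l(Y(-14, -7)) - 63680) = 1/(0 - 63680) = 1/(-63680) = -1/63680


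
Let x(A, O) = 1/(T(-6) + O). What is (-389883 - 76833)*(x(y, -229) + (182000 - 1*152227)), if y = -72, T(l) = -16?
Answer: -3404405722944/245 ≈ -1.3896e+10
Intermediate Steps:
x(A, O) = 1/(-16 + O)
(-389883 - 76833)*(x(y, -229) + (182000 - 1*152227)) = (-389883 - 76833)*(1/(-16 - 229) + (182000 - 1*152227)) = -466716*(1/(-245) + (182000 - 152227)) = -466716*(-1/245 + 29773) = -466716*7294384/245 = -3404405722944/245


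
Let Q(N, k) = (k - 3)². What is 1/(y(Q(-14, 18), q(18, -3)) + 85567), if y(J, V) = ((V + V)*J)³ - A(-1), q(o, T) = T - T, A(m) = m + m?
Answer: 1/85569 ≈ 1.1686e-5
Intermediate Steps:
Q(N, k) = (-3 + k)²
A(m) = 2*m
q(o, T) = 0
y(J, V) = 2 + 8*J³*V³ (y(J, V) = ((V + V)*J)³ - 2*(-1) = ((2*V)*J)³ - 1*(-2) = (2*J*V)³ + 2 = 8*J³*V³ + 2 = 2 + 8*J³*V³)
1/(y(Q(-14, 18), q(18, -3)) + 85567) = 1/((2 + 8*((-3 + 18)²)³*0³) + 85567) = 1/((2 + 8*(15²)³*0) + 85567) = 1/((2 + 8*225³*0) + 85567) = 1/((2 + 8*11390625*0) + 85567) = 1/((2 + 0) + 85567) = 1/(2 + 85567) = 1/85569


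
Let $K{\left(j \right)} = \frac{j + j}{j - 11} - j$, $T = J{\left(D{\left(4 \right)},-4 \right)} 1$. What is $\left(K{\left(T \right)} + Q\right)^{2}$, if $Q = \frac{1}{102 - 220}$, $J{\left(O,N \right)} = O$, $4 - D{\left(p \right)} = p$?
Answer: $\frac{1}{13924} \approx 7.1818 \cdot 10^{-5}$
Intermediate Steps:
$D{\left(p \right)} = 4 - p$
$T = 0$ ($T = \left(4 - 4\right) 1 = 0 \cdot 1 = 0$)
$K{\left(j \right)} = - j + \frac{2 j}{-11 + j}$ ($K{\left(j \right)} = \frac{2 j}{-11 + j} - j = - j + \frac{2 j}{-11 + j}$)
$Q = - \frac{1}{118}$ ($Q = \frac{1}{-118} = - \frac{1}{118} \approx -0.0084746$)
$\left(K{\left(T \right)} + Q\right)^{2} = \left(\frac{0 \left(13 - 0\right)}{-11 + 0} - \frac{1}{118}\right)^{2} = \left(\frac{0 \left(13 + 0\right)}{-11} - \frac{1}{118}\right)^{2} = \left(0 \left(- \frac{1}{11}\right) 13 - \frac{1}{118}\right)^{2} = \left(0 - \frac{1}{118}\right)^{2} = \left(- \frac{1}{118}\right)^{2} = \frac{1}{13924}$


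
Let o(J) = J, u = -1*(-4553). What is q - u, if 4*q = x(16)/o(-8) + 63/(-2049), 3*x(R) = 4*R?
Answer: -37321915/8196 ≈ -4553.7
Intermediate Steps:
u = 4553
x(R) = 4*R/3 (x(R) = (4*R)/3 = 4*R/3)
q = -5527/8196 (q = (((4/3)*16)/(-8) + 63/(-2049))/4 = ((64/3)*(-⅛) + 63*(-1/2049))/4 = (-8/3 - 21/683)/4 = (¼)*(-5527/2049) = -5527/8196 ≈ -0.67435)
q - u = -5527/8196 - 1*4553 = -5527/8196 - 4553 = -37321915/8196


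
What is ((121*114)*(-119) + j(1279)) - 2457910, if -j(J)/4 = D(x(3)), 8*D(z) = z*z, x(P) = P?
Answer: -8198801/2 ≈ -4.0994e+6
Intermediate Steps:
D(z) = z²/8 (D(z) = (z*z)/8 = z²/8)
j(J) = -9/2 (j(J) = -3²/2 = -9/2)
((121*114)*(-119) + j(1279)) - 2457910 = ((121*114)*(-119) - 9/2) - 2457910 = (13794*(-119) - 9/2) - 2457910 = (-1641486 - 9/2) - 2457910 = -3282981/2 - 2457910 = -8198801/2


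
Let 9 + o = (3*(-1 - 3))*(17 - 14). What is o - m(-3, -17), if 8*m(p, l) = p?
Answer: -357/8 ≈ -44.625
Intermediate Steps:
m(p, l) = p/8
o = -45 (o = -9 + (3*(-1 - 3))*(17 - 14) = -9 + (3*(-4))*3 = -9 - 12*3 = -9 - 36 = -45)
o - m(-3, -17) = -45 - (-3)/8 = -45 - 1*(-3/8) = -45 + 3/8 = -357/8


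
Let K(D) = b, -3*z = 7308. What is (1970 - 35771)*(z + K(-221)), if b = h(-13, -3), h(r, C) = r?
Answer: 82778649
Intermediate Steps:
z = -2436 (z = -1/3*7308 = -2436)
b = -13
K(D) = -13
(1970 - 35771)*(z + K(-221)) = (1970 - 35771)*(-2436 - 13) = -33801*(-2449) = 82778649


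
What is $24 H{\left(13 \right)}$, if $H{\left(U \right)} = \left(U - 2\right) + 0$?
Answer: $264$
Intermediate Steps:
$H{\left(U \right)} = -2 + U$ ($H{\left(U \right)} = \left(-2 + U\right) + 0 = -2 + U$)
$24 H{\left(13 \right)} = 24 \left(-2 + 13\right) = 24 \cdot 11 = 264$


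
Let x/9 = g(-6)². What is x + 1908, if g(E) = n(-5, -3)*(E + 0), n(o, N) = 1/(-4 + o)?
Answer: 1912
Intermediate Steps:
g(E) = -E/9 (g(E) = (E + 0)/(-4 - 5) = E/(-9) = -E/9)
x = 4 (x = 9*(-⅑*(-6))² = 9*(⅔)² = 9*(4/9) = 4)
x + 1908 = 4 + 1908 = 1912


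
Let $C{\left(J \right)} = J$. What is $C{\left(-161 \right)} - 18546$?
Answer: $-18707$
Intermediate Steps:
$C{\left(-161 \right)} - 18546 = -161 - 18546 = -18707$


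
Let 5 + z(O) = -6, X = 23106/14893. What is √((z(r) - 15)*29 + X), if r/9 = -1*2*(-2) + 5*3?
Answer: 2*I*√41723543722/14893 ≈ 27.431*I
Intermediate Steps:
r = 171 (r = 9*(-1*2*(-2) + 5*3) = 9*(-2*(-2) + 15) = 9*(4 + 15) = 9*19 = 171)
X = 23106/14893 (X = 23106*(1/14893) = 23106/14893 ≈ 1.5515)
z(O) = -11 (z(O) = -5 - 6 = -11)
√((z(r) - 15)*29 + X) = √((-11 - 15)*29 + 23106/14893) = √(-26*29 + 23106/14893) = √(-754 + 23106/14893) = √(-11206216/14893) = 2*I*√41723543722/14893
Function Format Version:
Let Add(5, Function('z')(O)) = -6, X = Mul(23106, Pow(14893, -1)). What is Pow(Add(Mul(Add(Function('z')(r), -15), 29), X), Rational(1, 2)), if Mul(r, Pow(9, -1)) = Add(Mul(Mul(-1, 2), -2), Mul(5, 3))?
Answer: Mul(Rational(2, 14893), I, Pow(41723543722, Rational(1, 2))) ≈ Mul(27.431, I)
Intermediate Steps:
r = 171 (r = Mul(9, Add(Mul(Mul(-1, 2), -2), Mul(5, 3))) = Mul(9, Add(Mul(-2, -2), 15)) = Mul(9, Add(4, 15)) = Mul(9, 19) = 171)
X = Rational(23106, 14893) (X = Mul(23106, Rational(1, 14893)) = Rational(23106, 14893) ≈ 1.5515)
Function('z')(O) = -11 (Function('z')(O) = Add(-5, -6) = -11)
Pow(Add(Mul(Add(Function('z')(r), -15), 29), X), Rational(1, 2)) = Pow(Add(Mul(Add(-11, -15), 29), Rational(23106, 14893)), Rational(1, 2)) = Pow(Add(Mul(-26, 29), Rational(23106, 14893)), Rational(1, 2)) = Pow(Add(-754, Rational(23106, 14893)), Rational(1, 2)) = Pow(Rational(-11206216, 14893), Rational(1, 2)) = Mul(Rational(2, 14893), I, Pow(41723543722, Rational(1, 2)))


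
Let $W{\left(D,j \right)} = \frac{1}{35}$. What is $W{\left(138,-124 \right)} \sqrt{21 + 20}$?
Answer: $\frac{\sqrt{41}}{35} \approx 0.18295$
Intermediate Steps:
$W{\left(D,j \right)} = \frac{1}{35}$
$W{\left(138,-124 \right)} \sqrt{21 + 20} = \frac{\sqrt{21 + 20}}{35} = \frac{\sqrt{41}}{35}$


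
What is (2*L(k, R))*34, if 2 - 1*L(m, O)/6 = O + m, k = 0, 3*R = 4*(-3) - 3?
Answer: 2856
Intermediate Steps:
R = -5 (R = (4*(-3) - 3)/3 = (-12 - 3)/3 = (⅓)*(-15) = -5)
L(m, O) = 12 - 6*O - 6*m (L(m, O) = 12 - 6*(O + m) = 12 + (-6*O - 6*m) = 12 - 6*O - 6*m)
(2*L(k, R))*34 = (2*(12 - 6*(-5) - 6*0))*34 = (2*(12 + 30 + 0))*34 = (2*42)*34 = 84*34 = 2856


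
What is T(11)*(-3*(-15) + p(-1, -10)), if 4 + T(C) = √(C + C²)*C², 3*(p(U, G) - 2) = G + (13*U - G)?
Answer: -512/3 + 30976*√33/3 ≈ 59144.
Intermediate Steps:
p(U, G) = 2 + 13*U/3 (p(U, G) = 2 + (G + (13*U - G))/3 = 2 + (G + (-G + 13*U))/3 = 2 + (13*U)/3 = 2 + 13*U/3)
T(C) = -4 + C²*√(C + C²) (T(C) = -4 + √(C + C²)*C² = -4 + C²*√(C + C²))
T(11)*(-3*(-15) + p(-1, -10)) = (-4 + 11²*√(11*(1 + 11)))*(-3*(-15) + (2 + (13/3)*(-1))) = (-4 + 121*√(11*12))*(45 + (2 - 13/3)) = (-4 + 121*√132)*(45 - 7/3) = (-4 + 121*(2*√33))*(128/3) = (-4 + 242*√33)*(128/3) = -512/3 + 30976*√33/3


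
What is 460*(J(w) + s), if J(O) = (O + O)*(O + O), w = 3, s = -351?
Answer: -144900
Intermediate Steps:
J(O) = 4*O**2 (J(O) = (2*O)*(2*O) = 4*O**2)
460*(J(w) + s) = 460*(4*3**2 - 351) = 460*(4*9 - 351) = 460*(36 - 351) = 460*(-315) = -144900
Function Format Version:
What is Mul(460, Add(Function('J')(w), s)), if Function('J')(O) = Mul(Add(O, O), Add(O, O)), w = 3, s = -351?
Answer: -144900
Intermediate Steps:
Function('J')(O) = Mul(4, Pow(O, 2)) (Function('J')(O) = Mul(Mul(2, O), Mul(2, O)) = Mul(4, Pow(O, 2)))
Mul(460, Add(Function('J')(w), s)) = Mul(460, Add(Mul(4, Pow(3, 2)), -351)) = Mul(460, Add(Mul(4, 9), -351)) = Mul(460, Add(36, -351)) = Mul(460, -315) = -144900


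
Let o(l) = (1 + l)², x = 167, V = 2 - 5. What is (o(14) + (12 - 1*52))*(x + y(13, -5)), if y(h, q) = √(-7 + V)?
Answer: 30895 + 185*I*√10 ≈ 30895.0 + 585.02*I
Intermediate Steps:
V = -3
y(h, q) = I*√10 (y(h, q) = √(-7 - 3) = √(-10) = I*√10)
(o(14) + (12 - 1*52))*(x + y(13, -5)) = ((1 + 14)² + (12 - 1*52))*(167 + I*√10) = (15² + (12 - 52))*(167 + I*√10) = (225 - 40)*(167 + I*√10) = 185*(167 + I*√10) = 30895 + 185*I*√10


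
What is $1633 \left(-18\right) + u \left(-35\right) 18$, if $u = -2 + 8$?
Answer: $-33174$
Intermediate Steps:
$u = 6$
$1633 \left(-18\right) + u \left(-35\right) 18 = 1633 \left(-18\right) + 6 \left(-35\right) 18 = -29394 - 3780 = -33174$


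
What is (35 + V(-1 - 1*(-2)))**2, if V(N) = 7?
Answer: 1764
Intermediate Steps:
(35 + V(-1 - 1*(-2)))**2 = (35 + 7)**2 = 42**2 = 1764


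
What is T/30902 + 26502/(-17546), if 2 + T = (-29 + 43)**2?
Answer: -203890220/135551623 ≈ -1.5042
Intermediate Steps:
T = 194 (T = -2 + (-29 + 43)**2 = -2 + 14**2 = -2 + 196 = 194)
T/30902 + 26502/(-17546) = 194/30902 + 26502/(-17546) = 194*(1/30902) + 26502*(-1/17546) = 97/15451 - 13251/8773 = -203890220/135551623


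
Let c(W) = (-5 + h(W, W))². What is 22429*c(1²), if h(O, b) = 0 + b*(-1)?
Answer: 807444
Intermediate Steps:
h(O, b) = -b (h(O, b) = 0 - b = -b)
c(W) = (-5 - W)²
22429*c(1²) = 22429*(5 + 1²)² = 22429*(5 + 1)² = 22429*6² = 22429*36 = 807444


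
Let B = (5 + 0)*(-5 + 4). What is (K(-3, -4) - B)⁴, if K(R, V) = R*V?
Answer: 83521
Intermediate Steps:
B = -5 (B = 5*(-1) = -5)
(K(-3, -4) - B)⁴ = (-3*(-4) - 1*(-5))⁴ = (12 + 5)⁴ = 17⁴ = 83521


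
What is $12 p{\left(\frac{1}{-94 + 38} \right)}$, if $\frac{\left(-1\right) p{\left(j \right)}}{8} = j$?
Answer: $\frac{12}{7} \approx 1.7143$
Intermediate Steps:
$p{\left(j \right)} = - 8 j$
$12 p{\left(\frac{1}{-94 + 38} \right)} = 12 \left(- \frac{8}{-94 + 38}\right) = 12 \left(- \frac{8}{-56}\right) = 12 \left(\left(-8\right) \left(- \frac{1}{56}\right)\right) = 12 \cdot \frac{1}{7} = \frac{12}{7}$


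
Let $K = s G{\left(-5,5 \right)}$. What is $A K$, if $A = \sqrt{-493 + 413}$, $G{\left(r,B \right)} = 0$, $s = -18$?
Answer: $0$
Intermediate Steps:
$A = 4 i \sqrt{5}$ ($A = \sqrt{-80} = 4 i \sqrt{5} \approx 8.9443 i$)
$K = 0$ ($K = \left(-18\right) 0 = 0$)
$A K = 4 i \sqrt{5} \cdot 0 = 0$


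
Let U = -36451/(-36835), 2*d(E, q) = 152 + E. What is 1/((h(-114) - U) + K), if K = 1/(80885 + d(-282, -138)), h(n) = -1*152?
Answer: -595400940/91090129477 ≈ -0.0065364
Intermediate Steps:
d(E, q) = 76 + E/2 (d(E, q) = (152 + E)/2 = 76 + E/2)
h(n) = -152
U = 36451/36835 (U = -36451*(-1/36835) = 36451/36835 ≈ 0.98958)
K = 1/80820 (K = 1/(80885 + (76 + (1/2)*(-282))) = 1/(80885 + (76 - 141)) = 1/(80885 - 65) = 1/80820 ≈ 1.2373e-5)
1/((h(-114) - U) + K) = 1/((-152 - 1*36451/36835) + 1/80820) = 1/((-152 - 36451/36835) + 1/80820) = 1/(-5635371/36835 + 1/80820) = 1/(-91090129477/595400940) = -595400940/91090129477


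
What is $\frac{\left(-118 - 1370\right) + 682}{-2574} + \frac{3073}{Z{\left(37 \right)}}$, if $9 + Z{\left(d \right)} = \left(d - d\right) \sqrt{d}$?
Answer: $- \frac{33772}{99} \approx -341.13$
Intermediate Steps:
$Z{\left(d \right)} = -9$ ($Z{\left(d \right)} = -9 + \left(d - d\right) \sqrt{d} = -9 + 0 \sqrt{d} = -9 + 0 = -9$)
$\frac{\left(-118 - 1370\right) + 682}{-2574} + \frac{3073}{Z{\left(37 \right)}} = \frac{\left(-118 - 1370\right) + 682}{-2574} + \frac{3073}{-9} = \left(-1488 + 682\right) \left(- \frac{1}{2574}\right) + 3073 \left(- \frac{1}{9}\right) = \left(-806\right) \left(- \frac{1}{2574}\right) - \frac{3073}{9} = \frac{31}{99} - \frac{3073}{9} = - \frac{33772}{99}$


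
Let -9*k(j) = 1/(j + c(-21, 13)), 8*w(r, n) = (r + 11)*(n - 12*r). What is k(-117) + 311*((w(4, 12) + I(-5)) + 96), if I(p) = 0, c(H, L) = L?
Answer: 8296237/936 ≈ 8863.5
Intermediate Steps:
w(r, n) = (11 + r)*(n - 12*r)/8 (w(r, n) = ((r + 11)*(n - 12*r))/8 = ((11 + r)*(n - 12*r))/8 = (11 + r)*(n - 12*r)/8)
k(j) = -1/(9*(13 + j)) (k(j) = -1/(9*(j + 13)) = -1/(9*(13 + j)))
k(-117) + 311*((w(4, 12) + I(-5)) + 96) = -1/(117 + 9*(-117)) + 311*(((-33/2*4 - 3/2*4² + (11/8)*12 + (⅛)*12*4) + 0) + 96) = -1/(117 - 1053) + 311*(((-66 - 3/2*16 + 33/2 + 6) + 0) + 96) = -1/(-936) + 311*(((-66 - 24 + 33/2 + 6) + 0) + 96) = -1*(-1/936) + 311*((-135/2 + 0) + 96) = 1/936 + 311*(-135/2 + 96) = 1/936 + 311*(57/2) = 1/936 + 17727/2 = 8296237/936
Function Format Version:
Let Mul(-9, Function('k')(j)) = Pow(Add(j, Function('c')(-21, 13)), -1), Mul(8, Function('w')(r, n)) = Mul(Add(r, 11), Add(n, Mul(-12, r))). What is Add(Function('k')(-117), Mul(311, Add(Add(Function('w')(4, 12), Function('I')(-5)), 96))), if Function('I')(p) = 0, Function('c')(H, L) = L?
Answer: Rational(8296237, 936) ≈ 8863.5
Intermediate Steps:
Function('w')(r, n) = Mul(Rational(1, 8), Add(11, r), Add(n, Mul(-12, r))) (Function('w')(r, n) = Mul(Rational(1, 8), Mul(Add(r, 11), Add(n, Mul(-12, r)))) = Mul(Rational(1, 8), Mul(Add(11, r), Add(n, Mul(-12, r)))) = Mul(Rational(1, 8), Add(11, r), Add(n, Mul(-12, r))))
Function('k')(j) = Mul(Rational(-1, 9), Pow(Add(13, j), -1)) (Function('k')(j) = Mul(Rational(-1, 9), Pow(Add(j, 13), -1)) = Mul(Rational(-1, 9), Pow(Add(13, j), -1)))
Add(Function('k')(-117), Mul(311, Add(Add(Function('w')(4, 12), Function('I')(-5)), 96))) = Add(Mul(-1, Pow(Add(117, Mul(9, -117)), -1)), Mul(311, Add(Add(Add(Mul(Rational(-33, 2), 4), Mul(Rational(-3, 2), Pow(4, 2)), Mul(Rational(11, 8), 12), Mul(Rational(1, 8), 12, 4)), 0), 96))) = Add(Mul(-1, Pow(Add(117, -1053), -1)), Mul(311, Add(Add(Add(-66, Mul(Rational(-3, 2), 16), Rational(33, 2), 6), 0), 96))) = Add(Mul(-1, Pow(-936, -1)), Mul(311, Add(Add(Add(-66, -24, Rational(33, 2), 6), 0), 96))) = Add(Mul(-1, Rational(-1, 936)), Mul(311, Add(Add(Rational(-135, 2), 0), 96))) = Add(Rational(1, 936), Mul(311, Add(Rational(-135, 2), 96))) = Add(Rational(1, 936), Mul(311, Rational(57, 2))) = Add(Rational(1, 936), Rational(17727, 2)) = Rational(8296237, 936)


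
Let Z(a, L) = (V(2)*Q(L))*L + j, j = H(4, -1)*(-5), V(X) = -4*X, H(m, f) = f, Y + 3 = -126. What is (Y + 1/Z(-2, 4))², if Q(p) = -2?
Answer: 79210000/4761 ≈ 16637.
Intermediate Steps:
Y = -129 (Y = -3 - 126 = -129)
j = 5 (j = -1*(-5) = 5)
Z(a, L) = 5 + 16*L (Z(a, L) = (-4*2*(-2))*L + 5 = (-8*(-2))*L + 5 = 16*L + 5 = 5 + 16*L)
(Y + 1/Z(-2, 4))² = (-129 + 1/(5 + 16*4))² = (-129 + 1/(5 + 64))² = (-129 + 1/69)² = (-8900/69)² = 79210000/4761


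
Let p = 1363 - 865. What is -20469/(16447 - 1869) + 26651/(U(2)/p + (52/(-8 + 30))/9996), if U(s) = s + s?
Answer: 590958577459511/183347506 ≈ 3.2232e+6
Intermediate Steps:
p = 498
U(s) = 2*s
-20469/(16447 - 1869) + 26651/(U(2)/p + (52/(-8 + 30))/9996) = -20469/(16447 - 1869) + 26651/((2*2)/498 + (52/(-8 + 30))/9996) = -20469/14578 + 26651/(4*(1/498) + (52/22)*(1/9996)) = -20469*1/14578 + 26651/(2/249 + (52*(1/22))*(1/9996)) = -20469/14578 + 26651/(2/249 + (26/11)*(1/9996)) = -20469/14578 + 26651/(2/249 + 13/54978) = -20469/14578 + 26651/(12577/1521058) = -20469/14578 + 26651*(1521058/12577) = -20469/14578 + 40537716758/12577 = 590958577459511/183347506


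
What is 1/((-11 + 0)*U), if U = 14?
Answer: -1/154 ≈ -0.0064935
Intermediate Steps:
1/((-11 + 0)*U) = 1/((-11 + 0)*14) = 1/(-11*14) = 1/(-154) = -1/154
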